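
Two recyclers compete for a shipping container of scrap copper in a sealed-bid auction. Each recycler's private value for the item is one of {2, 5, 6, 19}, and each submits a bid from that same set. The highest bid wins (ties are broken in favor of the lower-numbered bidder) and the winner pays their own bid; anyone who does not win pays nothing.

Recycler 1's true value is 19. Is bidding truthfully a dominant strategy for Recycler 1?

No

Consider the case where Recycler 2 bids 2.
Truthful bid 19: wins, pays 19, utility 19 - 19 = 0.
Bid 2 instead: wins, pays 2, utility 19 - 2 = 17.
Since 17 > 0, bidding 2 is strictly better here, so truthful bidding is not dominant.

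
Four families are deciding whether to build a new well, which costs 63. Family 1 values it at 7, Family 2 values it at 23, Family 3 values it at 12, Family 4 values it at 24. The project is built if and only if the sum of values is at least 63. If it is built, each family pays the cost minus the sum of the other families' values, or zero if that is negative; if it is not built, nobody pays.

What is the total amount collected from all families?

54

Total value 66 ≥ cost 63, so it is built.
Family 1: others sum to 59; max(0, 63 - 59) = 4.
Family 2: others sum to 43; max(0, 63 - 43) = 20.
Family 3: others sum to 54; max(0, 63 - 54) = 9.
Family 4: others sum to 42; max(0, 63 - 42) = 21.
Total collected = 4 + 20 + 9 + 21 = 54.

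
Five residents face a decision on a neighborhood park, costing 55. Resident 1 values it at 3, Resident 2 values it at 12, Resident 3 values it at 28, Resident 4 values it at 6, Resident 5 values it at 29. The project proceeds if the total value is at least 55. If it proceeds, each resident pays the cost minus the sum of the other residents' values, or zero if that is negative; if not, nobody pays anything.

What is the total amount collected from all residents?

11

Total value 78 ≥ cost 55, so it is built.
Resident 1: others sum to 75; max(0, 55 - 75) = 0.
Resident 2: others sum to 66; max(0, 55 - 66) = 0.
Resident 3: others sum to 50; max(0, 55 - 50) = 5.
Resident 4: others sum to 72; max(0, 55 - 72) = 0.
Resident 5: others sum to 49; max(0, 55 - 49) = 6.
Total collected = 0 + 0 + 5 + 0 + 6 = 11.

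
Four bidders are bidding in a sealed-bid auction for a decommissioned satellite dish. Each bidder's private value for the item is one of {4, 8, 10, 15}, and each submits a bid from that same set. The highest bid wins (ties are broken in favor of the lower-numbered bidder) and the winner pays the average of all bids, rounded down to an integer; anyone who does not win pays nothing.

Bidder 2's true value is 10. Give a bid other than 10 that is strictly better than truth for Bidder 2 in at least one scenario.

15

Suppose Bidder 1 bids 4, Bidder 3 bids 4 and Bidder 4 bids 15.
Bid 10: loses, pays 0, utility 0.
Bid 15: wins, pays 9, utility 10 - 9 = 1.
So bidding 15 beats truth here (1 > 0).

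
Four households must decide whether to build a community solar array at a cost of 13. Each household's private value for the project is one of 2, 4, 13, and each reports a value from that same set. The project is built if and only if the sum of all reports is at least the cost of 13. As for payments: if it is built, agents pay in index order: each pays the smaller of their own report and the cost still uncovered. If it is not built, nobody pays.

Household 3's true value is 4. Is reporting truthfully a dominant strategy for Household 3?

Consider the case where Household 1 reports 2, Household 2 reports 2 and Household 4 reports 13.
Truthful report 4: project built, pays 4, utility 4 - 4 = 0.
Report 2 instead: project built, pays 2, utility 4 - 2 = 2.
Since 2 > 0, reporting 2 is strictly better here, so truthful reporting is not dominant.

No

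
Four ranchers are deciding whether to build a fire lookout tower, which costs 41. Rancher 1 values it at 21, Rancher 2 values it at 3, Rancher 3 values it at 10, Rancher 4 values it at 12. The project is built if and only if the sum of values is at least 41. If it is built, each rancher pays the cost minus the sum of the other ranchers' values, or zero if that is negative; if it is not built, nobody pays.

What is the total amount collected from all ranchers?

28

Total value 46 ≥ cost 41, so it is built.
Rancher 1: others sum to 25; max(0, 41 - 25) = 16.
Rancher 2: others sum to 43; max(0, 41 - 43) = 0.
Rancher 3: others sum to 36; max(0, 41 - 36) = 5.
Rancher 4: others sum to 34; max(0, 41 - 34) = 7.
Total collected = 16 + 0 + 5 + 7 = 28.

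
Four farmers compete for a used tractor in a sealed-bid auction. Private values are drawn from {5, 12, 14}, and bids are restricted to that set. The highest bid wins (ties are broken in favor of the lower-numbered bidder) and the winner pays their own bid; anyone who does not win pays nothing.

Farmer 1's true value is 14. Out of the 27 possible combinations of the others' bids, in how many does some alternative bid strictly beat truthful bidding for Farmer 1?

Others bid (5, 5, 5): truth gives 0; bid 5 gives 9 > 0. Violating.
Others bid (5, 5, 12): truth gives 0; bid 12 gives 2 > 0. Violating.
Others bid (5, 12, 5): truth gives 0; bid 12 gives 2 > 0. Violating.
Others bid (5, 12, 12): truth gives 0; bid 12 gives 2 > 0. Violating.
Others bid (5, 5, 14): truth gives 0; no alternative beats it.
Others bid (5, 12, 14): truth gives 0; no alternative beats it.
(Checking all 27 profiles: 8 have a profitable deviation, 19 do not.)

8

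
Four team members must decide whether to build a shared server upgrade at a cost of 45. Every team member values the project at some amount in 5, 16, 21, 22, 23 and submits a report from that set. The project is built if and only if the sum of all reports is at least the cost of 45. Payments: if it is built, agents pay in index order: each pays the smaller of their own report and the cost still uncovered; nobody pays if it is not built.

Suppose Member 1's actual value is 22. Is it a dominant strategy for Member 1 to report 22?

No

Consider the case where Member 2 reports 5, Member 3 reports 5 and Member 4 reports 16.
Truthful report 22: project built, pays 22, utility 22 - 22 = 0.
Report 21 instead: project built, pays 21, utility 22 - 21 = 1.
Since 1 > 0, reporting 21 is strictly better here, so truthful reporting is not dominant.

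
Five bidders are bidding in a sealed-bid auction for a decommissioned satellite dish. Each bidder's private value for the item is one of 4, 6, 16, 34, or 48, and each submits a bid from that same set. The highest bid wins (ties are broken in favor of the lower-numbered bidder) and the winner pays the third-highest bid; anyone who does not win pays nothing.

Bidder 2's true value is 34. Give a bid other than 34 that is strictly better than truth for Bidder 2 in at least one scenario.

48

Suppose Bidder 1 bids 4, Bidder 3 bids 4, Bidder 4 bids 4 and Bidder 5 bids 48.
Bid 34: loses, pays 0, utility 0.
Bid 48: wins, pays 4, utility 34 - 4 = 30.
So bidding 48 beats truth here (30 > 0).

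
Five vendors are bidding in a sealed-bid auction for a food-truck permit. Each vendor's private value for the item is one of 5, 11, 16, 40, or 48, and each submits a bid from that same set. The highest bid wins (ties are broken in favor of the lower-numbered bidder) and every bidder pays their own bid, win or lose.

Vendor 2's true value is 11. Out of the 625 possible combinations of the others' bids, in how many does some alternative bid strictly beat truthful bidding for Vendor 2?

Others bid (5, 5, 5, 16): truth gives -11; bid 5 gives -5 > -11. Violating.
Others bid (5, 5, 5, 40): truth gives -11; bid 5 gives -5 > -11. Violating.
Others bid (5, 5, 5, 48): truth gives -11; bid 5 gives -5 > -11. Violating.
Others bid (5, 5, 11, 16): truth gives -11; bid 5 gives -5 > -11. Violating.
Others bid (5, 5, 5, 5): truth gives 0; no alternative beats it.
Others bid (5, 5, 5, 11): truth gives 0; no alternative beats it.
(Checking all 625 profiles: 617 have a profitable deviation, 8 do not.)

617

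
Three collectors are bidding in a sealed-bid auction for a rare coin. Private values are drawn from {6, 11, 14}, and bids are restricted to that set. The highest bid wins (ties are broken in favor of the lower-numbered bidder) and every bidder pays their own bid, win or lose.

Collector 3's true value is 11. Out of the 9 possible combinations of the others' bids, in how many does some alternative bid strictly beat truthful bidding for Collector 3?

8

Others bid (6, 11): truth gives -11; bid 14 gives -3 > -11. Violating.
Others bid (6, 14): truth gives -11; bid 6 gives -6 > -11. Violating.
Others bid (11, 6): truth gives -11; bid 14 gives -3 > -11. Violating.
Others bid (11, 11): truth gives -11; bid 14 gives -3 > -11. Violating.
Others bid (6, 6): truth gives 0; no alternative beats it.
(Checking all 9 profiles: 8 have a profitable deviation, 1 does not.)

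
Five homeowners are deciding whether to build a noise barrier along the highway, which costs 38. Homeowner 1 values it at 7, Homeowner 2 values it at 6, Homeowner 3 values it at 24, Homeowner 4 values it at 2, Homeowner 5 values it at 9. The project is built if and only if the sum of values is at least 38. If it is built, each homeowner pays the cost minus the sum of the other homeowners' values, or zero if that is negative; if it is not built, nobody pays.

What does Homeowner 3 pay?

Total value 48 ≥ cost 38, so the project is built.
The other homeowners' values sum to 24.
Cost minus that sum is 38 - 24 = 14.

14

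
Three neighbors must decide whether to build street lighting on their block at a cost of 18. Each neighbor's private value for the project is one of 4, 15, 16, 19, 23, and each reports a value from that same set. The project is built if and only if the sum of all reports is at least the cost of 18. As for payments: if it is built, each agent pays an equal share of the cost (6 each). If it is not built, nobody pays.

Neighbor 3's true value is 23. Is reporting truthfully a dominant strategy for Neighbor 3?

Yes

Check each profile of the others' reports and compare truth against every alternative report.
Others report (4, 4): truth gives 17, best alternative gives 17.
Others report (4, 15): truth gives 17, best alternative gives 17.
Others report (4, 16): truth gives 17, best alternative gives 17.
Others report (4, 19): truth gives 17, best alternative gives 17.
Others report (4, 23): truth gives 17, best alternative gives 17.
Others report (15, 4): truth gives 17, best alternative gives 17.
(Remaining 19 profiles checked similarly; truth is weakly best in each.)
In every case the truthful report is at least as good as any alternative, so it is a dominant strategy.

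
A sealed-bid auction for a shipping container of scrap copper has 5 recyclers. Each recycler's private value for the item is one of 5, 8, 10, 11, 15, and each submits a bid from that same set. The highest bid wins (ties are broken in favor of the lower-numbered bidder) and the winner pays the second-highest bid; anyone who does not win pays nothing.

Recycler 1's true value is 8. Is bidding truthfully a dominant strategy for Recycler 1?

Check each profile of the others' bids and compare truth against every alternative bid.
Others bid (5, 5, 5, 5): truth gives 3, best alternative gives 3.
Others bid (5, 5, 5, 8): truth gives 0, best alternative gives 0.
Others bid (5, 5, 5, 10): truth gives 0, best alternative gives 0.
Others bid (5, 5, 5, 11): truth gives 0, best alternative gives 0.
Others bid (5, 5, 5, 15): truth gives 0, best alternative gives 0.
Others bid (5, 5, 8, 5): truth gives 0, best alternative gives 0.
(Remaining 619 profiles checked similarly; truth is weakly best in each.)
In every case the truthful bid is at least as good as any alternative, so it is a dominant strategy.

Yes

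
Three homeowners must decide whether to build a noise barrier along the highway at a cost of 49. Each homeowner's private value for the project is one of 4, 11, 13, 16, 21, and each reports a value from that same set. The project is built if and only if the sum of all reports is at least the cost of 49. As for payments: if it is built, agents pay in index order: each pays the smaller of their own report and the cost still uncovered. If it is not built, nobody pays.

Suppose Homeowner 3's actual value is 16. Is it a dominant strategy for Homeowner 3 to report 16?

Yes

Check each profile of the others' reports and compare truth against every alternative report.
Others report (21, 21): truth gives 9, best alternative gives 9.
Others report (16, 21): truth gives 4, best alternative gives 4.
Others report (21, 16): truth gives 4, best alternative gives 4.
Others report (13, 21): truth gives 1, best alternative gives 1.
Others report (21, 13): truth gives 1, best alternative gives 1.
Others report (4, 4): truth gives 0, best alternative gives 0.
(Remaining 19 profiles checked similarly; truth is weakly best in each.)
In every case the truthful report is at least as good as any alternative, so it is a dominant strategy.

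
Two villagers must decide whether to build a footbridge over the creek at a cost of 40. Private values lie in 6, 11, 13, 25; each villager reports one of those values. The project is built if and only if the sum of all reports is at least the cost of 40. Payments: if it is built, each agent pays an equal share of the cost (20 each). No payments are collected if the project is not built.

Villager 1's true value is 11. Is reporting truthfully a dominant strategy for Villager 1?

Check each profile of the others' reports and compare truth against every alternative report.
Others report (6): truth gives 0, best alternative gives 0.
Others report (11): truth gives 0, best alternative gives 0.
Others report (13): truth gives 0, best alternative gives 0.
Others report (25): truth gives 0, best alternative gives 0.
In every case the truthful report is at least as good as any alternative, so it is a dominant strategy.

Yes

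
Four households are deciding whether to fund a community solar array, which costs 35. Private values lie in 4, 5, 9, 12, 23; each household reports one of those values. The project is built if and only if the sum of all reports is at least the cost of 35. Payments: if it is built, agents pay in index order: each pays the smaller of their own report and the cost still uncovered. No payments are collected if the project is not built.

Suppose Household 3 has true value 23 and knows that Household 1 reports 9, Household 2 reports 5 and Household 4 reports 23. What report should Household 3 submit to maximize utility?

Report 4: project built, pays 4, utility 23 - 4 = 19.
Report 5: project built, pays 5, utility 23 - 5 = 18.
Report 9: project built, pays 9, utility 23 - 9 = 14.
Report 12: project built, pays 12, utility 23 - 12 = 11.
Report 23: project built, pays 21, utility 23 - 21 = 2.
The best choice is 4 with utility 19.

4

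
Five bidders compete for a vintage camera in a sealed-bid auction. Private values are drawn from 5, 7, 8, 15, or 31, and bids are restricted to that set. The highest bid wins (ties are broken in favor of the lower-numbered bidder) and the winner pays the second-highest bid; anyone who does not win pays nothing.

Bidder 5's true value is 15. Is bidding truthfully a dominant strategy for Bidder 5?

Yes

Check each profile of the others' bids and compare truth against every alternative bid.
Others bid (5, 5, 5, 5): truth gives 10, best alternative gives 10.
Others bid (5, 5, 5, 7): truth gives 8, best alternative gives 8.
Others bid (5, 5, 7, 5): truth gives 8, best alternative gives 8.
Others bid (5, 5, 7, 7): truth gives 8, best alternative gives 8.
Others bid (5, 7, 5, 5): truth gives 8, best alternative gives 8.
Others bid (5, 7, 5, 7): truth gives 8, best alternative gives 8.
(Remaining 619 profiles checked similarly; truth is weakly best in each.)
In every case the truthful bid is at least as good as any alternative, so it is a dominant strategy.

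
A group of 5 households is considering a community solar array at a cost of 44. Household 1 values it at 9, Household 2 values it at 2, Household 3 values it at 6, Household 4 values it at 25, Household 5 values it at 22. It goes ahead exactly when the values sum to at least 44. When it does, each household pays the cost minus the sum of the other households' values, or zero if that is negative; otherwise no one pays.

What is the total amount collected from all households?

Total value 64 ≥ cost 44, so it is built.
Household 1: others sum to 55; max(0, 44 - 55) = 0.
Household 2: others sum to 62; max(0, 44 - 62) = 0.
Household 3: others sum to 58; max(0, 44 - 58) = 0.
Household 4: others sum to 39; max(0, 44 - 39) = 5.
Household 5: others sum to 42; max(0, 44 - 42) = 2.
Total collected = 0 + 0 + 0 + 5 + 2 = 7.

7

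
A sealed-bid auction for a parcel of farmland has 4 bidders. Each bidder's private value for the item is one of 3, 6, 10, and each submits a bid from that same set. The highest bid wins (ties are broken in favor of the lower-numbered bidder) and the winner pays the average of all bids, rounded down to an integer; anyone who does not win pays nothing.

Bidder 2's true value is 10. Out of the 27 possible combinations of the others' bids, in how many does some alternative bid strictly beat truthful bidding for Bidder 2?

4

Others bid (3, 3, 3): truth gives 6; bid 6 gives 7 > 6. Violating.
Others bid (3, 3, 6): truth gives 5; bid 6 gives 6 > 5. Violating.
Others bid (3, 6, 3): truth gives 5; bid 6 gives 6 > 5. Violating.
Others bid (3, 6, 6): truth gives 4; bid 6 gives 5 > 4. Violating.
Others bid (3, 3, 10): truth gives 4; no alternative beats it.
Others bid (3, 6, 10): truth gives 3; no alternative beats it.
(Checking all 27 profiles: 4 have a profitable deviation, 23 do not.)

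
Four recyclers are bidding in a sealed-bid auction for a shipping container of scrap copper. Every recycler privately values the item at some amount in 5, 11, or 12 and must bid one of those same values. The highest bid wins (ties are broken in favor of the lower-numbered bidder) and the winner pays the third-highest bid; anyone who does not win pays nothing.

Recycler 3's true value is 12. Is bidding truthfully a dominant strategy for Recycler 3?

Yes

Check each profile of the others' bids and compare truth against every alternative bid.
Others bid (5, 5, 12): truth gives 7, best alternative gives 0.
Others bid (5, 11, 5): truth gives 7, best alternative gives 0.
Others bid (11, 5, 5): truth gives 7, best alternative gives 0.
Others bid (5, 11, 11): truth gives 1, best alternative gives 0.
Others bid (5, 11, 12): truth gives 1, best alternative gives 0.
Others bid (11, 5, 11): truth gives 1, best alternative gives 0.
(Remaining 21 profiles checked similarly; truth is weakly best in each.)
In every case the truthful bid is at least as good as any alternative, so it is a dominant strategy.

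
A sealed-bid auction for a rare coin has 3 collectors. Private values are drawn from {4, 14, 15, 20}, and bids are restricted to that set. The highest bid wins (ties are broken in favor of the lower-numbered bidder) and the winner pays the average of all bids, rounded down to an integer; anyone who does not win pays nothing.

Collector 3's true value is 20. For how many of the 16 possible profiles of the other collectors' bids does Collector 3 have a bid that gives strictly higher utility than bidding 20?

Others bid (4, 4): truth gives 11; bid 14 gives 13 > 11. Violating.
Others bid (4, 14): truth gives 8; bid 15 gives 9 > 8. Violating.
Others bid (14, 4): truth gives 8; bid 15 gives 9 > 8. Violating.
Others bid (14, 14): truth gives 4; bid 15 gives 6 > 4. Violating.
Others bid (4, 15): truth gives 7; no alternative beats it.
Others bid (4, 20): truth gives 0; no alternative beats it.
(Checking all 16 profiles: 4 have a profitable deviation, 12 do not.)

4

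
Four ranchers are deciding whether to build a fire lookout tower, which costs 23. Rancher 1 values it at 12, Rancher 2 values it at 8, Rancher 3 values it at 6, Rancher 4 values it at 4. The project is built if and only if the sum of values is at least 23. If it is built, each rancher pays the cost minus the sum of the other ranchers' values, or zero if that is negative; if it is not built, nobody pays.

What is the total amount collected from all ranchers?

6

Total value 30 ≥ cost 23, so it is built.
Rancher 1: others sum to 18; max(0, 23 - 18) = 5.
Rancher 2: others sum to 22; max(0, 23 - 22) = 1.
Rancher 3: others sum to 24; max(0, 23 - 24) = 0.
Rancher 4: others sum to 26; max(0, 23 - 26) = 0.
Total collected = 5 + 1 + 0 + 0 = 6.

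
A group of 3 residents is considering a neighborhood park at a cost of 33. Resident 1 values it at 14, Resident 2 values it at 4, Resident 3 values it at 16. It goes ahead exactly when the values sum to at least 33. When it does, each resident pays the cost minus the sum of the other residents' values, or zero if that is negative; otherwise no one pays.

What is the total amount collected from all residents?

31

Total value 34 ≥ cost 33, so it is built.
Resident 1: others sum to 20; max(0, 33 - 20) = 13.
Resident 2: others sum to 30; max(0, 33 - 30) = 3.
Resident 3: others sum to 18; max(0, 33 - 18) = 15.
Total collected = 13 + 3 + 15 = 31.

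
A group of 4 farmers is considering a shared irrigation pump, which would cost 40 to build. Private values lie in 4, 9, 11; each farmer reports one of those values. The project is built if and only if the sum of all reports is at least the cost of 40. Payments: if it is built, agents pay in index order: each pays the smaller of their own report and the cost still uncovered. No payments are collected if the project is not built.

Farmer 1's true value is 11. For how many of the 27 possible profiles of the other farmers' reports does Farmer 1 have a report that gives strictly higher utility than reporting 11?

Others report (9, 11, 11): truth gives 0; report 9 gives 2 > 0. Violating.
Others report (11, 9, 11): truth gives 0; report 9 gives 2 > 0. Violating.
Others report (11, 11, 9): truth gives 0; report 9 gives 2 > 0. Violating.
Others report (11, 11, 11): truth gives 0; report 9 gives 2 > 0. Violating.
Others report (4, 4, 4): truth gives 0; no alternative beats it.
Others report (4, 4, 9): truth gives 0; no alternative beats it.
(Checking all 27 profiles: 4 have a profitable deviation, 23 do not.)

4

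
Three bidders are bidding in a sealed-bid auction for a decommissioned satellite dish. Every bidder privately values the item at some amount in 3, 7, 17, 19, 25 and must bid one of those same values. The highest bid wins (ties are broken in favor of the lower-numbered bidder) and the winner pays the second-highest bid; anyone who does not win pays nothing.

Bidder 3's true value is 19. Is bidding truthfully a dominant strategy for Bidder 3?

Check each profile of the others' bids and compare truth against every alternative bid.
Others bid (3, 3): truth gives 16, best alternative gives 16.
Others bid (3, 7): truth gives 12, best alternative gives 12.
Others bid (7, 3): truth gives 12, best alternative gives 12.
Others bid (7, 7): truth gives 12, best alternative gives 12.
Others bid (3, 17): truth gives 2, best alternative gives 2.
Others bid (7, 17): truth gives 2, best alternative gives 2.
(Remaining 19 profiles checked similarly; truth is weakly best in each.)
In every case the truthful bid is at least as good as any alternative, so it is a dominant strategy.

Yes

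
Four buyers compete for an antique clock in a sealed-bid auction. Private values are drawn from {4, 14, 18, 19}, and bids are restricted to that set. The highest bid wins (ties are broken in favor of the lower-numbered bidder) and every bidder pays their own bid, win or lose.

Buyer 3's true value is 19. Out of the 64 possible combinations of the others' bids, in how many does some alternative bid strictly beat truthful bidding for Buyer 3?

Others bid (4, 4, 4): truth gives 0; bid 14 gives 5 > 0. Violating.
Others bid (4, 4, 14): truth gives 0; bid 14 gives 5 > 0. Violating.
Others bid (4, 4, 18): truth gives 0; bid 18 gives 1 > 0. Violating.
Others bid (4, 14, 4): truth gives 0; bid 18 gives 1 > 0. Violating.
Others bid (4, 4, 19): truth gives 0; no alternative beats it.
Others bid (4, 14, 19): truth gives 0; no alternative beats it.
(Checking all 64 profiles: 40 have a profitable deviation, 24 do not.)

40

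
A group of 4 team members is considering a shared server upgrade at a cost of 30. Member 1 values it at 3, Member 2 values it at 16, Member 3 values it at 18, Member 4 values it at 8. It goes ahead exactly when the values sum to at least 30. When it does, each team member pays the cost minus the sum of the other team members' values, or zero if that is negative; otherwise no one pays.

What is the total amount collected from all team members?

4

Total value 45 ≥ cost 30, so it is built.
Member 1: others sum to 42; max(0, 30 - 42) = 0.
Member 2: others sum to 29; max(0, 30 - 29) = 1.
Member 3: others sum to 27; max(0, 30 - 27) = 3.
Member 4: others sum to 37; max(0, 30 - 37) = 0.
Total collected = 0 + 1 + 3 + 0 = 4.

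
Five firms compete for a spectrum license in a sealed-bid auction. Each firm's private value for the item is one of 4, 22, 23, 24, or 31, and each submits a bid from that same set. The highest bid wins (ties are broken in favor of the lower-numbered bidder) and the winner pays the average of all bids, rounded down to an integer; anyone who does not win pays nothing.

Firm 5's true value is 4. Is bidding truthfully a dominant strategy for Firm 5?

Check each profile of the others' bids and compare truth against every alternative bid.
Others bid (4, 4, 4, 4): truth gives 0, best alternative gives -3.
Others bid (4, 4, 4, 22): truth gives 0, best alternative gives 0.
Others bid (4, 4, 4, 23): truth gives 0, best alternative gives 0.
Others bid (4, 4, 4, 24): truth gives 0, best alternative gives 0.
Others bid (4, 4, 4, 31): truth gives 0, best alternative gives 0.
Others bid (4, 4, 22, 4): truth gives 0, best alternative gives 0.
(Remaining 619 profiles checked similarly; truth is weakly best in each.)
In every case the truthful bid is at least as good as any alternative, so it is a dominant strategy.

Yes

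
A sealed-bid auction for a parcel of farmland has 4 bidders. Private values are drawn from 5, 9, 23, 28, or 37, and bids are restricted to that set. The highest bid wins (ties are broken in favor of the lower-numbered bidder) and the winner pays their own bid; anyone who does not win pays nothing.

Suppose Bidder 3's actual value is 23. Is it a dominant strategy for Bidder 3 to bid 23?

Consider the case where Bidder 1 bids 5, Bidder 2 bids 5 and Bidder 4 bids 5.
Truthful bid 23: wins, pays 23, utility 23 - 23 = 0.
Bid 9 instead: wins, pays 9, utility 23 - 9 = 14.
Since 14 > 0, bidding 9 is strictly better here, so truthful bidding is not dominant.

No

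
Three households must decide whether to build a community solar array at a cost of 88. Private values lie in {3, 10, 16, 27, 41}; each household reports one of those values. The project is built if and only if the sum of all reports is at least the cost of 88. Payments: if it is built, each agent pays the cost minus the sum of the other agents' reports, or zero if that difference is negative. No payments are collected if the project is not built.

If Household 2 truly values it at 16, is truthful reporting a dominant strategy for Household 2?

Check each profile of the others' reports and compare truth against every alternative report.
Others report (41, 41): truth gives 10, best alternative gives 10.
Others report (3, 3): truth gives 0, best alternative gives 0.
Others report (3, 10): truth gives 0, best alternative gives 0.
Others report (3, 16): truth gives 0, best alternative gives 0.
Others report (3, 27): truth gives 0, best alternative gives 0.
Others report (3, 41): truth gives 0, best alternative gives 0.
(Remaining 19 profiles checked similarly; truth is weakly best in each.)
In every case the truthful report is at least as good as any alternative, so it is a dominant strategy.

Yes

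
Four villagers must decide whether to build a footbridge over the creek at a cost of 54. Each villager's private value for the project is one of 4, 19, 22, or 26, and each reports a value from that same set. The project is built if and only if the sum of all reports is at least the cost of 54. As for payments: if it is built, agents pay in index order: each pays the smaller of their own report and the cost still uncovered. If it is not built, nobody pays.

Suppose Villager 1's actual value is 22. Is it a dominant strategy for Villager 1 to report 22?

Consider the case where Villager 2 reports 4, Villager 3 reports 19 and Villager 4 reports 19.
Truthful report 22: project built, pays 22, utility 22 - 22 = 0.
Report 19 instead: project built, pays 19, utility 22 - 19 = 3.
Since 3 > 0, reporting 19 is strictly better here, so truthful reporting is not dominant.

No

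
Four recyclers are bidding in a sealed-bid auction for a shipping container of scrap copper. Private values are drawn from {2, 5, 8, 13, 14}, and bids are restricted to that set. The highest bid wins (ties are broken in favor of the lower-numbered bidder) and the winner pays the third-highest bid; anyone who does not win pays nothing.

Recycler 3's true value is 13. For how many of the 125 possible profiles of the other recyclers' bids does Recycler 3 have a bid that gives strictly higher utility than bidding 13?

27

Others bid (2, 2, 14): truth gives 0; bid 14 gives 11 > 0. Violating.
Others bid (2, 5, 14): truth gives 0; bid 14 gives 8 > 0. Violating.
Others bid (2, 8, 14): truth gives 0; bid 14 gives 5 > 0. Violating.
Others bid (2, 13, 2): truth gives 0; bid 14 gives 11 > 0. Violating.
Others bid (2, 2, 2): truth gives 11; no alternative beats it.
Others bid (2, 2, 5): truth gives 11; no alternative beats it.
(Checking all 125 profiles: 27 have a profitable deviation, 98 do not.)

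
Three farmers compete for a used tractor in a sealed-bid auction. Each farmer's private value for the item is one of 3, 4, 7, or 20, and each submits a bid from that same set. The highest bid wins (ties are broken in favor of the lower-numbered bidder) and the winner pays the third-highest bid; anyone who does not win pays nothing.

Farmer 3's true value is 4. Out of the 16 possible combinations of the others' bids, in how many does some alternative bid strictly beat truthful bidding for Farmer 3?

4

Others bid (3, 4): truth gives 0; bid 7 gives 1 > 0. Violating.
Others bid (3, 7): truth gives 0; bid 20 gives 1 > 0. Violating.
Others bid (4, 3): truth gives 0; bid 7 gives 1 > 0. Violating.
Others bid (7, 3): truth gives 0; bid 20 gives 1 > 0. Violating.
Others bid (3, 3): truth gives 1; no alternative beats it.
Others bid (3, 20): truth gives 0; no alternative beats it.
(Checking all 16 profiles: 4 have a profitable deviation, 12 do not.)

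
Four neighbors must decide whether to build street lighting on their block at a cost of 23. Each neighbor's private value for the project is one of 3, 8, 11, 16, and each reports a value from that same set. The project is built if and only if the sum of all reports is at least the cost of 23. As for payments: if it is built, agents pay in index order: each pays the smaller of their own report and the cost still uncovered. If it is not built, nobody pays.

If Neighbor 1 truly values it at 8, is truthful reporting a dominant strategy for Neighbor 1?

No

Consider the case where Neighbor 2 reports 3, Neighbor 3 reports 3 and Neighbor 4 reports 16.
Truthful report 8: project built, pays 8, utility 8 - 8 = 0.
Report 3 instead: project built, pays 3, utility 8 - 3 = 5.
Since 5 > 0, reporting 3 is strictly better here, so truthful reporting is not dominant.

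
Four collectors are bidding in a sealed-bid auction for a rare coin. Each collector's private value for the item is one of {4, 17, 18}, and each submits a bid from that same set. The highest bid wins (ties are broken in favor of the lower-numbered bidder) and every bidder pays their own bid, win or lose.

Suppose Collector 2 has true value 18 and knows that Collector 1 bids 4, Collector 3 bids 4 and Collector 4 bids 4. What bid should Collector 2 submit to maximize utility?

Bid 4: loses but pays 4, utility -4.
Bid 17: wins, pays 17, utility 18 - 17 = 1.
Bid 18: wins, pays 18, utility 18 - 18 = 0.
The best choice is 17 with utility 1.

17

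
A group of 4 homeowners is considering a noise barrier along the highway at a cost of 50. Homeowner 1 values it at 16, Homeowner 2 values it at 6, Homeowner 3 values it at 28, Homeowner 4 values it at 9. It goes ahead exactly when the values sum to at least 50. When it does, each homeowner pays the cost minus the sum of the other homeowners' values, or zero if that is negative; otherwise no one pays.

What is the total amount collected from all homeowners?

Total value 59 ≥ cost 50, so it is built.
Homeowner 1: others sum to 43; max(0, 50 - 43) = 7.
Homeowner 2: others sum to 53; max(0, 50 - 53) = 0.
Homeowner 3: others sum to 31; max(0, 50 - 31) = 19.
Homeowner 4: others sum to 50; max(0, 50 - 50) = 0.
Total collected = 7 + 0 + 19 + 0 = 26.

26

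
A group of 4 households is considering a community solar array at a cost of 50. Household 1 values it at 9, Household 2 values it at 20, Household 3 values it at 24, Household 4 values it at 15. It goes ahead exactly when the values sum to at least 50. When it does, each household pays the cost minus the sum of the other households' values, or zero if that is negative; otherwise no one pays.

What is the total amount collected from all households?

Total value 68 ≥ cost 50, so it is built.
Household 1: others sum to 59; max(0, 50 - 59) = 0.
Household 2: others sum to 48; max(0, 50 - 48) = 2.
Household 3: others sum to 44; max(0, 50 - 44) = 6.
Household 4: others sum to 53; max(0, 50 - 53) = 0.
Total collected = 0 + 2 + 6 + 0 = 8.

8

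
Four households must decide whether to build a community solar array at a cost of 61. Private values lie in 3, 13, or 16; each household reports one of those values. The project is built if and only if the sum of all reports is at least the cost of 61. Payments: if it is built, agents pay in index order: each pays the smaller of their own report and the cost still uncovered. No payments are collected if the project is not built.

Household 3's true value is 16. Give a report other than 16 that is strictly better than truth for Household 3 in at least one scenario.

Suppose Household 1 reports 16, Household 2 reports 16 and Household 4 reports 16.
Report 16: project built, pays 16, utility 16 - 16 = 0.
Report 13: project built, pays 13, utility 16 - 13 = 3.
So reporting 13 beats truth here (3 > 0).

13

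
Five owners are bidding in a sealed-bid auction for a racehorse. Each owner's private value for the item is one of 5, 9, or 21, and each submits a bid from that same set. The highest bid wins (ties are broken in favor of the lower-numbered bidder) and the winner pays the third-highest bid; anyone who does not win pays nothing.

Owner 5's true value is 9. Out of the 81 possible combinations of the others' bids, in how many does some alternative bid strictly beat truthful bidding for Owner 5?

4

Others bid (5, 5, 5, 9): truth gives 0; bid 21 gives 4 > 0. Violating.
Others bid (5, 5, 9, 5): truth gives 0; bid 21 gives 4 > 0. Violating.
Others bid (5, 9, 5, 5): truth gives 0; bid 21 gives 4 > 0. Violating.
Others bid (9, 5, 5, 5): truth gives 0; bid 21 gives 4 > 0. Violating.
Others bid (5, 5, 5, 5): truth gives 4; no alternative beats it.
Others bid (5, 5, 5, 21): truth gives 0; no alternative beats it.
(Checking all 81 profiles: 4 have a profitable deviation, 77 do not.)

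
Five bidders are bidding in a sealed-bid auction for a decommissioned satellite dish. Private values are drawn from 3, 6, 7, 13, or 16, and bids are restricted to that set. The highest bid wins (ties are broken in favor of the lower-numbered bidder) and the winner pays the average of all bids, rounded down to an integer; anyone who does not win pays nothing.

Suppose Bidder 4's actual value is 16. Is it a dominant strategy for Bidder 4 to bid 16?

No

Consider the case where Bidder 1 bids 3, Bidder 2 bids 3, Bidder 3 bids 3 and Bidder 5 bids 3.
Truthful bid 16: wins, pays 5, utility 16 - 5 = 11.
Bid 6 instead: wins, pays 3, utility 16 - 3 = 13.
Since 13 > 11, bidding 6 is strictly better here, so truthful bidding is not dominant.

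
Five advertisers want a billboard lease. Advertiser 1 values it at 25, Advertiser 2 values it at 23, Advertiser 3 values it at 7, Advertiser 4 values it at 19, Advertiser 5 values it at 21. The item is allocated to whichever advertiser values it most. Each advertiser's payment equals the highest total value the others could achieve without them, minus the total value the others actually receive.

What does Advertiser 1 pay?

23

Advertiser 1 has the highest value and receives the item.
Without Advertiser 1, the item would go to the next-highest value, 23, so the others could achieve 23.
With Advertiser 1 present and winning, the others receive nothing, so their total is 0.
Payment = 23 - 0 = 23.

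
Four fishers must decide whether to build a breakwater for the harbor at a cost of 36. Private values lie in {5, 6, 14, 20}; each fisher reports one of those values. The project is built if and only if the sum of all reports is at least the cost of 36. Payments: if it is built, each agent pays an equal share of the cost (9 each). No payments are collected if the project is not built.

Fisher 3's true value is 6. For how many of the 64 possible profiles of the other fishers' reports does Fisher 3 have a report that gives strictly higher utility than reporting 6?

Others report (5, 5, 20): truth gives -3; report 5 gives 0 > -3. Violating.
Others report (5, 20, 5): truth gives -3; report 5 gives 0 > -3. Violating.
Others report (20, 5, 5): truth gives -3; report 5 gives 0 > -3. Violating.
Others report (5, 5, 5): truth gives 0; no alternative beats it.
Others report (5, 5, 6): truth gives 0; no alternative beats it.
(Checking all 64 profiles: 3 have a profitable deviation, 61 do not.)

3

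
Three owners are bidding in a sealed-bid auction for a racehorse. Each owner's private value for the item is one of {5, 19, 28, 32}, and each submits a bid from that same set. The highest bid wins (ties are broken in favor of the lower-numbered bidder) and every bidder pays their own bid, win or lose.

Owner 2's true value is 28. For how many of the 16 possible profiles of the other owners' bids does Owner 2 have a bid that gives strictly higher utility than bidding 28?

Others bid (5, 5): truth gives 0; bid 19 gives 9 > 0. Violating.
Others bid (5, 19): truth gives 0; bid 19 gives 9 > 0. Violating.
Others bid (5, 32): truth gives -28; bid 32 gives -4 > -28. Violating.
Others bid (19, 32): truth gives -28; bid 32 gives -4 > -28. Violating.
Others bid (5, 28): truth gives 0; no alternative beats it.
Others bid (19, 5): truth gives 0; no alternative beats it.
(Checking all 16 profiles: 12 have a profitable deviation, 4 do not.)

12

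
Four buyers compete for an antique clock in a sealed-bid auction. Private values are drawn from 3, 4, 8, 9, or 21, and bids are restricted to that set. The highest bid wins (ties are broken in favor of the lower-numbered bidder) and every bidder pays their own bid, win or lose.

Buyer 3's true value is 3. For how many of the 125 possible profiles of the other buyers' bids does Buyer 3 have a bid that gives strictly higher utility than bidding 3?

2

Others bid (3, 3, 3): truth gives -3; bid 4 gives -1 > -3. Violating.
Others bid (3, 3, 4): truth gives -3; bid 4 gives -1 > -3. Violating.
Others bid (3, 3, 8): truth gives -3; no alternative beats it.
Others bid (3, 3, 9): truth gives -3; no alternative beats it.
(Checking all 125 profiles: 2 have a profitable deviation, 123 do not.)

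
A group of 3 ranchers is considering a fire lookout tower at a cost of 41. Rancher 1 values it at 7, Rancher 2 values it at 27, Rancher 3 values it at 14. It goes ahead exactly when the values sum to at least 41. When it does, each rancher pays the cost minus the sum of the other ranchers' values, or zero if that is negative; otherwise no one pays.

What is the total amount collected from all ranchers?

Total value 48 ≥ cost 41, so it is built.
Rancher 1: others sum to 41; max(0, 41 - 41) = 0.
Rancher 2: others sum to 21; max(0, 41 - 21) = 20.
Rancher 3: others sum to 34; max(0, 41 - 34) = 7.
Total collected = 0 + 20 + 7 = 27.

27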